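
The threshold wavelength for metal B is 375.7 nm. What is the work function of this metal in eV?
3.30 eV

At the threshold wavelength, photon energy equals work function:
φ = hc/λ₀

Calculating:
φ = (6.626×10⁻³⁴ J·s)(3×10⁸ m/s) / (375.7×10⁻⁹ m)
φ = 3.30 eV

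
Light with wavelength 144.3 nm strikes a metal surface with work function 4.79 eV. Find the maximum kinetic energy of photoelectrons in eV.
3.8021 eV

Using Einstein's photoelectric equation: KE_max = hf - φ = hc/λ - φ

First, calculate the photon energy:
E_photon = hc/λ = (6.626×10⁻³⁴ J·s)(3×10⁸ m/s) / (144.3×10⁻⁹ m)
E_photon = 8.5921 eV

Then, the maximum kinetic energy:
KE_max = E_photon - φ = 8.5921 eV - 4.79 eV = 3.8021 eV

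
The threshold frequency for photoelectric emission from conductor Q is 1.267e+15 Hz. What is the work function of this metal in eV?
5.24 eV

At the threshold frequency, photon energy equals work function:
φ = hf₀

Calculating:
φ = (6.626×10⁻³⁴ J·s)(1.267e+15 Hz)
φ = 5.24 eV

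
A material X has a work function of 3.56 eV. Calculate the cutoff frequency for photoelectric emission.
8.6080e+14 Hz

The threshold frequency is when the photon energy equals the work function:
hf₀ = φ

Solving for f₀:
f₀ = φ/h = (3.56 eV × 1.602×10⁻¹⁹ J/eV) / (6.626×10⁻³⁴ J·s)
f₀ = 8.6080e+14 Hz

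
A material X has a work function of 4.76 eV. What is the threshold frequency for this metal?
1.1510e+15 Hz

The threshold frequency is when the photon energy equals the work function:
hf₀ = φ

Solving for f₀:
f₀ = φ/h = (4.76 eV × 1.602×10⁻¹⁹ J/eV) / (6.626×10⁻³⁴ J·s)
f₀ = 1.1510e+15 Hz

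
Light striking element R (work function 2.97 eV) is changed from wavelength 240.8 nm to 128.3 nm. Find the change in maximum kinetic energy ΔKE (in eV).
4.5148 eV

Using Einstein's equation: KE_max = hc/λ - φ

For λ₁ = 240.8 nm:
KE₁ = hc/λ₁ - φ = 5.1488 - 2.97 = 2.1788 eV

For λ₂ = 128.3 nm:
KE₂ = hc/λ₂ - φ = 9.6636 - 2.97 = 6.6936 eV

Change in KE:
ΔKE = KE₂ - KE₁ = 6.6936 - 2.1788 = 4.5148 eV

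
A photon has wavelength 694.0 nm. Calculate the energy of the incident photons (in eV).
1.7865 eV

Using E = hf = hc/λ:

E = hc/λ = (6.626×10⁻³⁴ J·s)(3×10⁸ m/s) / (694.0×10⁻⁹ m)
E = 1.7865 eV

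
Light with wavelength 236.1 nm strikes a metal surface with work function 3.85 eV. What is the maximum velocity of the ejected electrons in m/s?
7.0210e+05 m/s

First, find the maximum kinetic energy:
E_photon = hc/λ = 5.2513 eV
KE_max = E_photon - φ = 5.2513 - 3.85 = 1.4013 eV

Convert to Joules: KE_max = 1.4013 × 1.602×10⁻¹⁹ J = 2.2452e-19 J

Then use KE = ½mv² to find velocity:
v = √(2·KE/m) = √(2 × 2.2452e-19 J / 9.109e-31 kg)
v = 7.0210e+05 m/s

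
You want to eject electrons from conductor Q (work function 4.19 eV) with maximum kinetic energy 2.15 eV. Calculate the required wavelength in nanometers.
195.56 nm

From Einstein's equation: KE_max = hc/λ - φ

Rearranging for λ:
hc/λ = KE_max + φ
λ = hc/(KE_max + φ)

Required photon energy:
E_photon = KE_max + φ = 2.15 + 4.19 = 6.34 eV

Required wavelength:
λ = hc/E_photon = (6.626×10⁻³⁴)(3×10⁸) / (6.34 × 1.602×10⁻¹⁹)
λ = 195.56 nm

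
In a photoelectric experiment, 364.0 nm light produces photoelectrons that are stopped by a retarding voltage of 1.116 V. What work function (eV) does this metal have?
2.29 eV

The stopping potential gives the maximum kinetic energy: KE_max = eV_s = 1.116 eV

From Einstein's photoelectric equation: KE_max = hc/λ - φ
Rearranging: φ = hc/λ - KE_max

Calculate photon energy:
E_photon = hc/λ = (6.626×10⁻³⁴ J·s)(3×10⁸ m/s) / (364.0×10⁻⁹ m) = 3.4062 eV

Therefore:
φ = 3.4062 - 1.116 = 2.29 eV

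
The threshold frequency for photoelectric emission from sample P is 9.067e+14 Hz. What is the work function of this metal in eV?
3.75 eV

At the threshold frequency, photon energy equals work function:
φ = hf₀

Calculating:
φ = (6.626×10⁻³⁴ J·s)(9.067e+14 Hz)
φ = 3.75 eV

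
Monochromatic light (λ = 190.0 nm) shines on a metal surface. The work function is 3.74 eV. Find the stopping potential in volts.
2.7855 V

The stopping potential V_s satisfies: eV_s = KE_max

First, find KE_max using Einstein's equation:
E_photon = hc/λ = 6.5255 eV
KE_max = E_photon - φ = 6.5255 - 3.74 = 2.7855 eV

Since eV_s = KE_max:
V_s = KE_max/e = 2.7855 V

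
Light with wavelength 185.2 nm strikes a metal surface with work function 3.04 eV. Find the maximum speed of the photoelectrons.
1.1338e+06 m/s

First, find the maximum kinetic energy:
E_photon = hc/λ = 6.6946 eV
KE_max = E_photon - φ = 6.6946 - 3.04 = 3.6546 eV

Convert to Joules: KE_max = 3.6546 × 1.602×10⁻¹⁹ J = 5.8553e-19 J

Then use KE = ½mv² to find velocity:
v = √(2·KE/m) = √(2 × 5.8553e-19 J / 9.109e-31 kg)
v = 1.1338e+06 m/s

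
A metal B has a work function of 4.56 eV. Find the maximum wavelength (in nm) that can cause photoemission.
271.90 nm

The threshold wavelength is when the photon energy equals the work function:
hc/λ₀ = φ

Solving for λ₀:
λ₀ = hc/φ = (6.626×10⁻³⁴ J·s)(3×10⁸ m/s) / (4.56 eV × 1.602×10⁻¹⁹ J/eV)
λ₀ = 271.90 nm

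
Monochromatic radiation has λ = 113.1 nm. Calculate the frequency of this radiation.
2.6507e+15 Hz

Using the wave equation: c = fλ

Solving for frequency:
f = c/λ = (3×10⁸ m/s) / (113.1×10⁻⁹ m)
f = 2.6507e+15 Hz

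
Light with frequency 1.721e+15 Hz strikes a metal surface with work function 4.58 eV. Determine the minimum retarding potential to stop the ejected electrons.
2.5375 V

The stopping potential V_s satisfies: eV_s = KE_max

First, find KE_max using Einstein's equation:
E_photon = hf = (6.626×10⁻³⁴ J·s)(1.721e+15 Hz) = 7.1175 eV
KE_max = E_photon - φ = 7.1175 - 4.58 = 2.5375 eV

Since eV_s = KE_max:
V_s = KE_max/e = 2.5375 V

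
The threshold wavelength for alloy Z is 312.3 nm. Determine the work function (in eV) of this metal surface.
3.97 eV

At the threshold wavelength, photon energy equals work function:
φ = hc/λ₀

Calculating:
φ = (6.626×10⁻³⁴ J·s)(3×10⁸ m/s) / (312.3×10⁻⁹ m)
φ = 3.97 eV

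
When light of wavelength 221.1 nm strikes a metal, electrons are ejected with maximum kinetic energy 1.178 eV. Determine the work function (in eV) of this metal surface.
4.43 eV

From Einstein's photoelectric equation: KE_max = hf - φ = hc/λ - φ

Rearranging for φ:
φ = hc/λ - KE_max

Calculate photon energy:
E_photon = hc/λ = 5.6076 eV

Therefore:
φ = 5.6076 - 1.178 = 4.43 eV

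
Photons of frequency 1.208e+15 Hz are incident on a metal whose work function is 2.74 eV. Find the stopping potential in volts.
2.2559 V

The stopping potential V_s satisfies: eV_s = KE_max

First, find KE_max using Einstein's equation:
E_photon = hf = (6.626×10⁻³⁴ J·s)(1.208e+15 Hz) = 4.9959 eV
KE_max = E_photon - φ = 4.9959 - 2.74 = 2.2559 eV

Since eV_s = KE_max:
V_s = KE_max/e = 2.2559 V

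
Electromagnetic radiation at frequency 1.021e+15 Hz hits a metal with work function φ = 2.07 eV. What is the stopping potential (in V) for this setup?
2.1525 V

The stopping potential V_s satisfies: eV_s = KE_max

First, find KE_max using Einstein's equation:
E_photon = hf = (6.626×10⁻³⁴ J·s)(1.021e+15 Hz) = 4.2225 eV
KE_max = E_photon - φ = 4.2225 - 2.07 = 2.1525 eV

Since eV_s = KE_max:
V_s = KE_max/e = 2.1525 V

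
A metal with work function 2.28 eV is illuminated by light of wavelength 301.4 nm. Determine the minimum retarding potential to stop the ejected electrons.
1.8336 V

The stopping potential V_s satisfies: eV_s = KE_max

First, find KE_max using Einstein's equation:
E_photon = hc/λ = 4.1136 eV
KE_max = E_photon - φ = 4.1136 - 2.28 = 1.8336 eV

Since eV_s = KE_max:
V_s = KE_max/e = 1.8336 V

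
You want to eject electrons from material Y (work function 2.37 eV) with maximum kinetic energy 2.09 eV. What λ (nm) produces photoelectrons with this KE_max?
277.99 nm

From Einstein's equation: KE_max = hc/λ - φ

Rearranging for λ:
hc/λ = KE_max + φ
λ = hc/(KE_max + φ)

Required photon energy:
E_photon = KE_max + φ = 2.09 + 2.37 = 4.46 eV

Required wavelength:
λ = hc/E_photon = (6.626×10⁻³⁴)(3×10⁸) / (4.46 × 1.602×10⁻¹⁹)
λ = 277.99 nm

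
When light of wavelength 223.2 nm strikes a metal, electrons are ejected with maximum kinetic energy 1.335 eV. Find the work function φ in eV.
4.22 eV

From Einstein's photoelectric equation: KE_max = hf - φ = hc/λ - φ

Rearranging for φ:
φ = hc/λ - KE_max

Calculate photon energy:
E_photon = hc/λ = 5.5548 eV

Therefore:
φ = 5.5548 - 1.335 = 4.22 eV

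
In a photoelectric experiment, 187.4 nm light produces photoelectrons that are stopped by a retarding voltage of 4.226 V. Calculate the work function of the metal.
2.39 eV

The stopping potential gives the maximum kinetic energy: KE_max = eV_s = 4.226 eV

From Einstein's photoelectric equation: KE_max = hc/λ - φ
Rearranging: φ = hc/λ - KE_max

Calculate photon energy:
E_photon = hc/λ = (6.626×10⁻³⁴ J·s)(3×10⁸ m/s) / (187.4×10⁻⁹ m) = 6.6160 eV

Therefore:
φ = 6.6160 - 4.226 = 2.39 eV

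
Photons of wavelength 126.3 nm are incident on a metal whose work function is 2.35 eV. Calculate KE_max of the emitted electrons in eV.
7.4666 eV

Using Einstein's photoelectric equation: KE_max = hf - φ = hc/λ - φ

First, calculate the photon energy:
E_photon = hc/λ = (6.626×10⁻³⁴ J·s)(3×10⁸ m/s) / (126.3×10⁻⁹ m)
E_photon = 9.8166 eV

Then, the maximum kinetic energy:
KE_max = E_photon - φ = 9.8166 eV - 2.35 eV = 7.4666 eV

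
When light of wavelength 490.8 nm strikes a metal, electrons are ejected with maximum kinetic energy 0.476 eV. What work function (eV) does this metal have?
2.05 eV

From Einstein's photoelectric equation: KE_max = hf - φ = hc/λ - φ

Rearranging for φ:
φ = hc/λ - KE_max

Calculate photon energy:
E_photon = hc/λ = 2.5262 eV

Therefore:
φ = 2.5262 - 0.476 = 2.05 eV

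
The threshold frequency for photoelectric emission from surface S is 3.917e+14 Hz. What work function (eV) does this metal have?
1.62 eV

At the threshold frequency, photon energy equals work function:
φ = hf₀

Calculating:
φ = (6.626×10⁻³⁴ J·s)(3.917e+14 Hz)
φ = 1.62 eV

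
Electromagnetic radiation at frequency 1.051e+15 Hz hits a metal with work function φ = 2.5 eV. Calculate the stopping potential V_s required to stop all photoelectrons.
1.8466 V

The stopping potential V_s satisfies: eV_s = KE_max

First, find KE_max using Einstein's equation:
E_photon = hf = (6.626×10⁻³⁴ J·s)(1.051e+15 Hz) = 4.3466 eV
KE_max = E_photon - φ = 4.3466 - 2.5 = 1.8466 eV

Since eV_s = KE_max:
V_s = KE_max/e = 1.8466 V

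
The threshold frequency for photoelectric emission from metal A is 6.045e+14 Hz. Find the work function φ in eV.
2.50 eV

At the threshold frequency, photon energy equals work function:
φ = hf₀

Calculating:
φ = (6.626×10⁻³⁴ J·s)(6.045e+14 Hz)
φ = 2.50 eV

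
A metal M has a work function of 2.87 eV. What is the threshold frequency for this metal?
6.9396e+14 Hz

The threshold frequency is when the photon energy equals the work function:
hf₀ = φ

Solving for f₀:
f₀ = φ/h = (2.87 eV × 1.602×10⁻¹⁹ J/eV) / (6.626×10⁻³⁴ J·s)
f₀ = 6.9396e+14 Hz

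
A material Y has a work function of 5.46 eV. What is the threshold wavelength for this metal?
227.08 nm

The threshold wavelength is when the photon energy equals the work function:
hc/λ₀ = φ

Solving for λ₀:
λ₀ = hc/φ = (6.626×10⁻³⁴ J·s)(3×10⁸ m/s) / (5.46 eV × 1.602×10⁻¹⁹ J/eV)
λ₀ = 227.08 nm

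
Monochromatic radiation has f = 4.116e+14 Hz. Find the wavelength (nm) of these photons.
728.36 nm

Using the wave equation: c = fλ

Solving for wavelength:
λ = c/f = (3×10⁸ m/s) / (4.116e+14 Hz)
λ = 728.36 nm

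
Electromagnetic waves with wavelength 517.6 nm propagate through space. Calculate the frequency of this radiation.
5.7920e+14 Hz

Using the wave equation: c = fλ

Solving for frequency:
f = c/λ = (3×10⁸ m/s) / (517.6×10⁻⁹ m)
f = 5.7920e+14 Hz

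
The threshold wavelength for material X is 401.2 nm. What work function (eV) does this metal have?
3.09 eV

At the threshold wavelength, photon energy equals work function:
φ = hc/λ₀

Calculating:
φ = (6.626×10⁻³⁴ J·s)(3×10⁸ m/s) / (401.2×10⁻⁹ m)
φ = 3.09 eV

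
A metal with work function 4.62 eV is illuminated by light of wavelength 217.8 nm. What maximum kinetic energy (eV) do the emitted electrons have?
1.0726 eV

Using Einstein's photoelectric equation: KE_max = hf - φ = hc/λ - φ

First, calculate the photon energy:
E_photon = hc/λ = (6.626×10⁻³⁴ J·s)(3×10⁸ m/s) / (217.8×10⁻⁹ m)
E_photon = 5.6926 eV

Then, the maximum kinetic energy:
KE_max = E_photon - φ = 5.6926 eV - 4.62 eV = 1.0726 eV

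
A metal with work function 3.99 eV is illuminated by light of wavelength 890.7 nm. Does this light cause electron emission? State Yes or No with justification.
No

For photoemission, the photon energy must exceed the work function.

Photon energy: E = hc/λ = 1.3920 eV
Work function: φ = 3.99 eV

Since E_photon (1.3920 eV) < φ (3.99 eV), photoemission will NOT occur.
The threshold wavelength is λ₀ = hc/φ = 310.7 nm.
Since 890.7 nm > 310.7 nm, the photons lack sufficient energy.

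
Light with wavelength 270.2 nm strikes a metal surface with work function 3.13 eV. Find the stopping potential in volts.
1.4586 V

The stopping potential V_s satisfies: eV_s = KE_max

First, find KE_max using Einstein's equation:
E_photon = hc/λ = 4.5886 eV
KE_max = E_photon - φ = 4.5886 - 3.13 = 1.4586 eV

Since eV_s = KE_max:
V_s = KE_max/e = 1.4586 V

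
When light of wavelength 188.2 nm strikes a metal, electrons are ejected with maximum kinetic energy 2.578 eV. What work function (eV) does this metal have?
4.01 eV

From Einstein's photoelectric equation: KE_max = hf - φ = hc/λ - φ

Rearranging for φ:
φ = hc/λ - KE_max

Calculate photon energy:
E_photon = hc/λ = 6.5879 eV

Therefore:
φ = 6.5879 - 2.578 = 4.01 eV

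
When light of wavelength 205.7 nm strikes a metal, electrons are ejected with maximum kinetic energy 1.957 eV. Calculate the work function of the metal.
4.07 eV

From Einstein's photoelectric equation: KE_max = hf - φ = hc/λ - φ

Rearranging for φ:
φ = hc/λ - KE_max

Calculate photon energy:
E_photon = hc/λ = 6.0274 eV

Therefore:
φ = 6.0274 - 1.957 = 4.07 eV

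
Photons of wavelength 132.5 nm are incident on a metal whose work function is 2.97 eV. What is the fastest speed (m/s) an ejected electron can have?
1.4989e+06 m/s

First, find the maximum kinetic energy:
E_photon = hc/λ = 9.3573 eV
KE_max = E_photon - φ = 9.3573 - 2.97 = 6.3873 eV

Convert to Joules: KE_max = 6.3873 × 1.602×10⁻¹⁹ J = 1.0234e-18 J

Then use KE = ½mv² to find velocity:
v = √(2·KE/m) = √(2 × 1.0234e-18 J / 9.109e-31 kg)
v = 1.4989e+06 m/s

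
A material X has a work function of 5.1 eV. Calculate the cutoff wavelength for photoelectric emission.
243.11 nm

The threshold wavelength is when the photon energy equals the work function:
hc/λ₀ = φ

Solving for λ₀:
λ₀ = hc/φ = (6.626×10⁻³⁴ J·s)(3×10⁸ m/s) / (5.1 eV × 1.602×10⁻¹⁹ J/eV)
λ₀ = 243.11 nm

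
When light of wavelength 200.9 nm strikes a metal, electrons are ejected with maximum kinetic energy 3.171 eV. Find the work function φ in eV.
3.00 eV

From Einstein's photoelectric equation: KE_max = hf - φ = hc/λ - φ

Rearranging for φ:
φ = hc/λ - KE_max

Calculate photon energy:
E_photon = hc/λ = 6.1714 eV

Therefore:
φ = 6.1714 - 3.171 = 3.00 eV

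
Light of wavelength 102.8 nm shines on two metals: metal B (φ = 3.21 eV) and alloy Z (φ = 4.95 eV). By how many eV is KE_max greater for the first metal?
1.7400 eV

Using KE_max = hc/λ - φ for each metal:

Photon energy: E = hc/λ = 12.0607 eV

For metal B (φ₁ = 3.21 eV):
KE₁ = E - φ₁ = 12.0607 - 3.21 = 8.8507 eV

For alloy Z (φ₂ = 4.95 eV):
KE₂ = E - φ₂ = 12.0607 - 4.95 = 7.1107 eV

Difference:
ΔKE = KE₁ - KE₂ = 8.8507 - 7.1107 = 1.7400 eV

Note: The difference equals the difference in work functions: 4.95 - 3.21 = 1.74 eV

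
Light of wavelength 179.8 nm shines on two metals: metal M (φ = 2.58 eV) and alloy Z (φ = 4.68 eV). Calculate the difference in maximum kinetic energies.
2.1000 eV

Using KE_max = hc/λ - φ for each metal:

Photon energy: E = hc/λ = 6.8957 eV

For metal M (φ₁ = 2.58 eV):
KE₁ = E - φ₁ = 6.8957 - 2.58 = 4.3157 eV

For alloy Z (φ₂ = 4.68 eV):
KE₂ = E - φ₂ = 6.8957 - 4.68 = 2.2157 eV

Difference:
ΔKE = KE₁ - KE₂ = 4.3157 - 2.2157 = 2.1000 eV

Note: The difference equals the difference in work functions: 4.68 - 2.58 = 2.10 eV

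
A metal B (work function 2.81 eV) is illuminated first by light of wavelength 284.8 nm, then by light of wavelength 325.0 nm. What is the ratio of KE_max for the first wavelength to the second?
1.5359

Using Einstein's equation: KE_max = hc/λ - φ

For λ₁ = 284.8 nm:
E₁ = hc/λ₁ = 4.3534 eV
KE₁ = E₁ - φ = 4.3534 - 2.81 = 1.5434 eV

For λ₂ = 325.0 nm:
E₂ = hc/λ₂ = 3.8149 eV
KE₂ = E₂ - φ = 3.8149 - 2.81 = 1.0049 eV

Ratio: KE₁/KE₂ = 1.5434/1.0049 = 1.5359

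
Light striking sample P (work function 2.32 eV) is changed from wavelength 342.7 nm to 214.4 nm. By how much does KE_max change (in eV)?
2.1650 eV

Using Einstein's equation: KE_max = hc/λ - φ

For λ₁ = 342.7 nm:
KE₁ = hc/λ₁ - φ = 3.6179 - 2.32 = 1.2979 eV

For λ₂ = 214.4 nm:
KE₂ = hc/λ₂ - φ = 5.7828 - 2.32 = 3.4628 eV

Change in KE:
ΔKE = KE₂ - KE₁ = 3.4628 - 1.2979 = 2.1650 eV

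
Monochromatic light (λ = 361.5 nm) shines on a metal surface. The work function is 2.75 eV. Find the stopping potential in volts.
0.6797 V

The stopping potential V_s satisfies: eV_s = KE_max

First, find KE_max using Einstein's equation:
E_photon = hc/λ = 3.4297 eV
KE_max = E_photon - φ = 3.4297 - 2.75 = 0.6797 eV

Since eV_s = KE_max:
V_s = KE_max/e = 0.6797 V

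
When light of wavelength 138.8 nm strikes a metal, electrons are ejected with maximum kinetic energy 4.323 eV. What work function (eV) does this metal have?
4.61 eV

From Einstein's photoelectric equation: KE_max = hf - φ = hc/λ - φ

Rearranging for φ:
φ = hc/λ - KE_max

Calculate photon energy:
E_photon = hc/λ = 8.9326 eV

Therefore:
φ = 8.9326 - 4.323 = 4.61 eV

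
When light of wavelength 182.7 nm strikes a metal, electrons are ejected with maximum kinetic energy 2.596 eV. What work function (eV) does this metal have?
4.19 eV

From Einstein's photoelectric equation: KE_max = hf - φ = hc/λ - φ

Rearranging for φ:
φ = hc/λ - KE_max

Calculate photon energy:
E_photon = hc/λ = 6.7862 eV

Therefore:
φ = 6.7862 - 2.596 = 4.19 eV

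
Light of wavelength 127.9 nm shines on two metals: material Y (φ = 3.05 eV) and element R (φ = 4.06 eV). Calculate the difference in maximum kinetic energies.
1.0100 eV

Using KE_max = hc/λ - φ for each metal:

Photon energy: E = hc/λ = 9.6938 eV

For material Y (φ₁ = 3.05 eV):
KE₁ = E - φ₁ = 9.6938 - 3.05 = 6.6438 eV

For element R (φ₂ = 4.06 eV):
KE₂ = E - φ₂ = 9.6938 - 4.06 = 5.6338 eV

Difference:
ΔKE = KE₁ - KE₂ = 6.6438 - 5.6338 = 1.0100 eV

Note: The difference equals the difference in work functions: 4.06 - 3.05 = 1.01 eV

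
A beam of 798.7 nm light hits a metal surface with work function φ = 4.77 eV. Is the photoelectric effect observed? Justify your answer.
No

For photoemission, the photon energy must exceed the work function.

Photon energy: E = hc/λ = 1.5523 eV
Work function: φ = 4.77 eV

Since E_photon (1.5523 eV) < φ (4.77 eV), photoemission will NOT occur.
The threshold wavelength is λ₀ = hc/φ = 259.9 nm.
Since 798.7 nm > 259.9 nm, the photons lack sufficient energy.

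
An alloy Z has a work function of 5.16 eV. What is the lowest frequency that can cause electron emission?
1.2477e+15 Hz

The threshold frequency is when the photon energy equals the work function:
hf₀ = φ

Solving for f₀:
f₀ = φ/h = (5.16 eV × 1.602×10⁻¹⁹ J/eV) / (6.626×10⁻³⁴ J·s)
f₀ = 1.2477e+15 Hz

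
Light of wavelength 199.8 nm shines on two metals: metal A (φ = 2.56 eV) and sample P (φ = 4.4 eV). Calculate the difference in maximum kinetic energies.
1.8400 eV

Using KE_max = hc/λ - φ for each metal:

Photon energy: E = hc/λ = 6.2054 eV

For metal A (φ₁ = 2.56 eV):
KE₁ = E - φ₁ = 6.2054 - 2.56 = 3.6454 eV

For sample P (φ₂ = 4.4 eV):
KE₂ = E - φ₂ = 6.2054 - 4.4 = 1.8054 eV

Difference:
ΔKE = KE₁ - KE₂ = 3.6454 - 1.8054 = 1.8400 eV

Note: The difference equals the difference in work functions: 4.4 - 2.56 = 1.84 eV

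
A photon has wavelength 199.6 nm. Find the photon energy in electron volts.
6.2116 eV

Using E = hf = hc/λ:

E = hc/λ = (6.626×10⁻³⁴ J·s)(3×10⁸ m/s) / (199.6×10⁻⁹ m)
E = 6.2116 eV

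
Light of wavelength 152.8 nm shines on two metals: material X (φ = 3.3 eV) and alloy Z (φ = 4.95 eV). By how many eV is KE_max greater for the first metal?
1.6500 eV

Using KE_max = hc/λ - φ for each metal:

Photon energy: E = hc/λ = 8.1141 eV

For material X (φ₁ = 3.3 eV):
KE₁ = E - φ₁ = 8.1141 - 3.3 = 4.8141 eV

For alloy Z (φ₂ = 4.95 eV):
KE₂ = E - φ₂ = 8.1141 - 4.95 = 3.1641 eV

Difference:
ΔKE = KE₁ - KE₂ = 4.8141 - 3.1641 = 1.6500 eV

Note: The difference equals the difference in work functions: 4.95 - 3.3 = 1.65 eV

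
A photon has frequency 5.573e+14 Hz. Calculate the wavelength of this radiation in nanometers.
537.94 nm

Using the wave equation: c = fλ

Solving for wavelength:
λ = c/f = (3×10⁸ m/s) / (5.573e+14 Hz)
λ = 537.94 nm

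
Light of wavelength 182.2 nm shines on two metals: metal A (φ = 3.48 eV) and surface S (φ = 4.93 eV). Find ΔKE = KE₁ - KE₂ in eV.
1.4500 eV

Using KE_max = hc/λ - φ for each metal:

Photon energy: E = hc/λ = 6.8048 eV

For metal A (φ₁ = 3.48 eV):
KE₁ = E - φ₁ = 6.8048 - 3.48 = 3.3248 eV

For surface S (φ₂ = 4.93 eV):
KE₂ = E - φ₂ = 6.8048 - 4.93 = 1.8748 eV

Difference:
ΔKE = KE₁ - KE₂ = 3.3248 - 1.8748 = 1.4500 eV

Note: The difference equals the difference in work functions: 4.93 - 3.48 = 1.45 eV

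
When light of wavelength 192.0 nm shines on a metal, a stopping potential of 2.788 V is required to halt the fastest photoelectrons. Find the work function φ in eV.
3.67 eV

The stopping potential gives the maximum kinetic energy: KE_max = eV_s = 2.788 eV

From Einstein's photoelectric equation: KE_max = hc/λ - φ
Rearranging: φ = hc/λ - KE_max

Calculate photon energy:
E_photon = hc/λ = (6.626×10⁻³⁴ J·s)(3×10⁸ m/s) / (192.0×10⁻⁹ m) = 6.4575 eV

Therefore:
φ = 6.4575 - 2.788 = 3.67 eV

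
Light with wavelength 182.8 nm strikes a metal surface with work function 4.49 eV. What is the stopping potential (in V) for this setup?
2.2925 V

The stopping potential V_s satisfies: eV_s = KE_max

First, find KE_max using Einstein's equation:
E_photon = hc/λ = 6.7825 eV
KE_max = E_photon - φ = 6.7825 - 4.49 = 2.2925 eV

Since eV_s = KE_max:
V_s = KE_max/e = 2.2925 V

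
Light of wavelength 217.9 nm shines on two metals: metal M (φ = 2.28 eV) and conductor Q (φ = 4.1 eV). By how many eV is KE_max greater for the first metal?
1.8200 eV

Using KE_max = hc/λ - φ for each metal:

Photon energy: E = hc/λ = 5.6900 eV

For metal M (φ₁ = 2.28 eV):
KE₁ = E - φ₁ = 5.6900 - 2.28 = 3.4100 eV

For conductor Q (φ₂ = 4.1 eV):
KE₂ = E - φ₂ = 5.6900 - 4.1 = 1.5900 eV

Difference:
ΔKE = KE₁ - KE₂ = 3.4100 - 1.5900 = 1.8200 eV

Note: The difference equals the difference in work functions: 4.1 - 2.28 = 1.82 eV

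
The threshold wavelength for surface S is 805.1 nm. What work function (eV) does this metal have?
1.54 eV

At the threshold wavelength, photon energy equals work function:
φ = hc/λ₀

Calculating:
φ = (6.626×10⁻³⁴ J·s)(3×10⁸ m/s) / (805.1×10⁻⁹ m)
φ = 1.54 eV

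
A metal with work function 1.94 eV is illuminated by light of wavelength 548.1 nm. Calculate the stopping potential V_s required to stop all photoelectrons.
0.3221 V

The stopping potential V_s satisfies: eV_s = KE_max

First, find KE_max using Einstein's equation:
E_photon = hc/λ = 2.2621 eV
KE_max = E_photon - φ = 2.2621 - 1.94 = 0.3221 eV

Since eV_s = KE_max:
V_s = KE_max/e = 0.3221 V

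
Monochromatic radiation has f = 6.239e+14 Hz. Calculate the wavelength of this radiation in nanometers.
480.51 nm

Using the wave equation: c = fλ

Solving for wavelength:
λ = c/f = (3×10⁸ m/s) / (6.239e+14 Hz)
λ = 480.51 nm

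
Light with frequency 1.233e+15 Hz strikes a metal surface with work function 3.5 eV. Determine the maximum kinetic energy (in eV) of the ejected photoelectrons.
1.5993 eV

Using Einstein's photoelectric equation: KE_max = hf - φ

First, calculate the photon energy:
E_photon = hf = (6.626×10⁻³⁴ J·s)(1.233e+15 Hz)
E_photon = 5.0993 eV

Then, the maximum kinetic energy:
KE_max = E_photon - φ = 5.0993 eV - 3.5 eV = 1.5993 eV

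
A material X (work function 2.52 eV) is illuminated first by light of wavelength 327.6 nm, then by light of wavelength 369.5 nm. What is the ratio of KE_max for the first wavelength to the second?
1.5137

Using Einstein's equation: KE_max = hc/λ - φ

For λ₁ = 327.6 nm:
E₁ = hc/λ₁ = 3.7846 eV
KE₁ = E₁ - φ = 3.7846 - 2.52 = 1.2646 eV

For λ₂ = 369.5 nm:
E₂ = hc/λ₂ = 3.3555 eV
KE₂ = E₂ - φ = 3.3555 - 2.52 = 0.8355 eV

Ratio: KE₁/KE₂ = 1.2646/0.8355 = 1.5137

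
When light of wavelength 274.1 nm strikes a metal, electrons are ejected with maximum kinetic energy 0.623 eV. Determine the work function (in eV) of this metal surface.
3.90 eV

From Einstein's photoelectric equation: KE_max = hf - φ = hc/λ - φ

Rearranging for φ:
φ = hc/λ - KE_max

Calculate photon energy:
E_photon = hc/λ = 4.5233 eV

Therefore:
φ = 4.5233 - 0.623 = 3.90 eV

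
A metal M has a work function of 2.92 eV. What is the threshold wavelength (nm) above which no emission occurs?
424.60 nm

The threshold wavelength is when the photon energy equals the work function:
hc/λ₀ = φ

Solving for λ₀:
λ₀ = hc/φ = (6.626×10⁻³⁴ J·s)(3×10⁸ m/s) / (2.92 eV × 1.602×10⁻¹⁹ J/eV)
λ₀ = 424.60 nm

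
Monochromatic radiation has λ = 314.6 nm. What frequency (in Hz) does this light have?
9.5293e+14 Hz

Using the wave equation: c = fλ

Solving for frequency:
f = c/λ = (3×10⁸ m/s) / (314.6×10⁻⁹ m)
f = 9.5293e+14 Hz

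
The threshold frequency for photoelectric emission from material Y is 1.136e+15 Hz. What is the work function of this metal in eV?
4.70 eV

At the threshold frequency, photon energy equals work function:
φ = hf₀

Calculating:
φ = (6.626×10⁻³⁴ J·s)(1.136e+15 Hz)
φ = 4.70 eV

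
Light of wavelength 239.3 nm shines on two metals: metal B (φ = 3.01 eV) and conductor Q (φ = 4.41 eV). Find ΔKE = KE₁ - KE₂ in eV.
1.4000 eV

Using KE_max = hc/λ - φ for each metal:

Photon energy: E = hc/λ = 5.1811 eV

For metal B (φ₁ = 3.01 eV):
KE₁ = E - φ₁ = 5.1811 - 3.01 = 2.1711 eV

For conductor Q (φ₂ = 4.41 eV):
KE₂ = E - φ₂ = 5.1811 - 4.41 = 0.7711 eV

Difference:
ΔKE = KE₁ - KE₂ = 2.1711 - 0.7711 = 1.4000 eV

Note: The difference equals the difference in work functions: 4.41 - 3.01 = 1.40 eV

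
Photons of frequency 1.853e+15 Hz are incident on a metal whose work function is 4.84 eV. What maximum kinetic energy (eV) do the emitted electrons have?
2.8234 eV

Using Einstein's photoelectric equation: KE_max = hf - φ

First, calculate the photon energy:
E_photon = hf = (6.626×10⁻³⁴ J·s)(1.853e+15 Hz)
E_photon = 7.6634 eV

Then, the maximum kinetic energy:
KE_max = E_photon - φ = 7.6634 eV - 4.84 eV = 2.8234 eV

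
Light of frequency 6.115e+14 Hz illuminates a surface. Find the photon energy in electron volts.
2.5290 eV

Using E = hf:

E = hf = (6.626×10⁻³⁴ J·s)(6.115e+14 Hz)
E = 2.5290 eV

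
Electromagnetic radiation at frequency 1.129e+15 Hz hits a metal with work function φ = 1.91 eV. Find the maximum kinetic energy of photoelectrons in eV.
2.7592 eV

Using Einstein's photoelectric equation: KE_max = hf - φ

First, calculate the photon energy:
E_photon = hf = (6.626×10⁻³⁴ J·s)(1.129e+15 Hz)
E_photon = 4.6692 eV

Then, the maximum kinetic energy:
KE_max = E_photon - φ = 4.6692 eV - 1.91 eV = 2.7592 eV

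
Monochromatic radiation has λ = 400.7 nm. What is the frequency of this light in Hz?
7.4817e+14 Hz

Using the wave equation: c = fλ

Solving for frequency:
f = c/λ = (3×10⁸ m/s) / (400.7×10⁻⁹ m)
f = 7.4817e+14 Hz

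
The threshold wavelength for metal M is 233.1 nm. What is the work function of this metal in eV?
5.32 eV

At the threshold wavelength, photon energy equals work function:
φ = hc/λ₀

Calculating:
φ = (6.626×10⁻³⁴ J·s)(3×10⁸ m/s) / (233.1×10⁻⁹ m)
φ = 5.32 eV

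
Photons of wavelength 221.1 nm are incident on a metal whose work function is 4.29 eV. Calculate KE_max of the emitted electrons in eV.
1.3176 eV

Using Einstein's photoelectric equation: KE_max = hf - φ = hc/λ - φ

First, calculate the photon energy:
E_photon = hc/λ = (6.626×10⁻³⁴ J·s)(3×10⁸ m/s) / (221.1×10⁻⁹ m)
E_photon = 5.6076 eV

Then, the maximum kinetic energy:
KE_max = E_photon - φ = 5.6076 eV - 4.29 eV = 1.3176 eV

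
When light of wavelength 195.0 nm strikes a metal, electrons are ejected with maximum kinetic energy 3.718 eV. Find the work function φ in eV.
2.64 eV

From Einstein's photoelectric equation: KE_max = hf - φ = hc/λ - φ

Rearranging for φ:
φ = hc/λ - KE_max

Calculate photon energy:
E_photon = hc/λ = 6.3582 eV

Therefore:
φ = 6.3582 - 3.718 = 2.64 eV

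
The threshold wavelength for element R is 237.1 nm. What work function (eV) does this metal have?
5.23 eV

At the threshold wavelength, photon energy equals work function:
φ = hc/λ₀

Calculating:
φ = (6.626×10⁻³⁴ J·s)(3×10⁸ m/s) / (237.1×10⁻⁹ m)
φ = 5.23 eV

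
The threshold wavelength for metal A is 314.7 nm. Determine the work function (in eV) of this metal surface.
3.94 eV

At the threshold wavelength, photon energy equals work function:
φ = hc/λ₀

Calculating:
φ = (6.626×10⁻³⁴ J·s)(3×10⁸ m/s) / (314.7×10⁻⁹ m)
φ = 3.94 eV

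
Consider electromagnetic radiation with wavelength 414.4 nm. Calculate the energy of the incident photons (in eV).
2.9919 eV

Using E = hf = hc/λ:

E = hc/λ = (6.626×10⁻³⁴ J·s)(3×10⁸ m/s) / (414.4×10⁻⁹ m)
E = 2.9919 eV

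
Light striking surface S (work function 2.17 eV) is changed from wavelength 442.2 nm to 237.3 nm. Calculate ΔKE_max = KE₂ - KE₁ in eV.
2.4210 eV

Using Einstein's equation: KE_max = hc/λ - φ

For λ₁ = 442.2 nm:
KE₁ = hc/λ₁ - φ = 2.8038 - 2.17 = 0.6338 eV

For λ₂ = 237.3 nm:
KE₂ = hc/λ₂ - φ = 5.2248 - 2.17 = 3.0548 eV

Change in KE:
ΔKE = KE₂ - KE₁ = 3.0548 - 0.6338 = 2.4210 eV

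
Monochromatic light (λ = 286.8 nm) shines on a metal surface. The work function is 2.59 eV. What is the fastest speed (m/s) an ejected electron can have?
7.8078e+05 m/s

First, find the maximum kinetic energy:
E_photon = hc/λ = 4.3230 eV
KE_max = E_photon - φ = 4.3230 - 2.59 = 1.7330 eV

Convert to Joules: KE_max = 1.7330 × 1.602×10⁻¹⁹ J = 2.7766e-19 J

Then use KE = ½mv² to find velocity:
v = √(2·KE/m) = √(2 × 2.7766e-19 J / 9.109e-31 kg)
v = 7.8078e+05 m/s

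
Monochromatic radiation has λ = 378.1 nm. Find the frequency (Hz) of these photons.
7.9289e+14 Hz

Using the wave equation: c = fλ

Solving for frequency:
f = c/λ = (3×10⁸ m/s) / (378.1×10⁻⁹ m)
f = 7.9289e+14 Hz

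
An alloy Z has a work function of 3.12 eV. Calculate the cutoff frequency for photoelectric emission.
7.5441e+14 Hz

The threshold frequency is when the photon energy equals the work function:
hf₀ = φ

Solving for f₀:
f₀ = φ/h = (3.12 eV × 1.602×10⁻¹⁹ J/eV) / (6.626×10⁻³⁴ J·s)
f₀ = 7.5441e+14 Hz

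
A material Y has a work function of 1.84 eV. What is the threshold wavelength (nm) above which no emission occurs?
673.83 nm

The threshold wavelength is when the photon energy equals the work function:
hc/λ₀ = φ

Solving for λ₀:
λ₀ = hc/φ = (6.626×10⁻³⁴ J·s)(3×10⁸ m/s) / (1.84 eV × 1.602×10⁻¹⁹ J/eV)
λ₀ = 673.83 nm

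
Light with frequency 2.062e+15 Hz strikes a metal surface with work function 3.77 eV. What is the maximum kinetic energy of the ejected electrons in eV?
4.7577 eV

Using Einstein's photoelectric equation: KE_max = hf - φ

First, calculate the photon energy:
E_photon = hf = (6.626×10⁻³⁴ J·s)(2.062e+15 Hz)
E_photon = 8.5277 eV

Then, the maximum kinetic energy:
KE_max = E_photon - φ = 8.5277 eV - 3.77 eV = 4.7577 eV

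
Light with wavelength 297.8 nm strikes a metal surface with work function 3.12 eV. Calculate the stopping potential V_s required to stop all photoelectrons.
1.0433 V

The stopping potential V_s satisfies: eV_s = KE_max

First, find KE_max using Einstein's equation:
E_photon = hc/λ = 4.1633 eV
KE_max = E_photon - φ = 4.1633 - 3.12 = 1.0433 eV

Since eV_s = KE_max:
V_s = KE_max/e = 1.0433 V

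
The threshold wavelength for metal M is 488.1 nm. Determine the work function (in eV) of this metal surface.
2.54 eV

At the threshold wavelength, photon energy equals work function:
φ = hc/λ₀

Calculating:
φ = (6.626×10⁻³⁴ J·s)(3×10⁸ m/s) / (488.1×10⁻⁹ m)
φ = 2.54 eV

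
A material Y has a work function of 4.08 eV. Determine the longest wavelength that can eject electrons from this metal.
303.88 nm

The threshold wavelength is when the photon energy equals the work function:
hc/λ₀ = φ

Solving for λ₀:
λ₀ = hc/φ = (6.626×10⁻³⁴ J·s)(3×10⁸ m/s) / (4.08 eV × 1.602×10⁻¹⁹ J/eV)
λ₀ = 303.88 nm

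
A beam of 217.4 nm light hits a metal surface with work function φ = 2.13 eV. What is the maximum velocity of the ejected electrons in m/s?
1.1211e+06 m/s

First, find the maximum kinetic energy:
E_photon = hc/λ = 5.7030 eV
KE_max = E_photon - φ = 5.7030 - 2.13 = 3.5730 eV

Convert to Joules: KE_max = 3.5730 × 1.602×10⁻¹⁹ J = 5.7246e-19 J

Then use KE = ½mv² to find velocity:
v = √(2·KE/m) = √(2 × 5.7246e-19 J / 9.109e-31 kg)
v = 1.1211e+06 m/s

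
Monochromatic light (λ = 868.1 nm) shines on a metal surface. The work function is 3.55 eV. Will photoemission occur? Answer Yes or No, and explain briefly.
No

For photoemission, the photon energy must exceed the work function.

Photon energy: E = hc/λ = 1.4282 eV
Work function: φ = 3.55 eV

Since E_photon (1.4282 eV) < φ (3.55 eV), photoemission will NOT occur.
The threshold wavelength is λ₀ = hc/φ = 349.3 nm.
Since 868.1 nm > 349.3 nm, the photons lack sufficient energy.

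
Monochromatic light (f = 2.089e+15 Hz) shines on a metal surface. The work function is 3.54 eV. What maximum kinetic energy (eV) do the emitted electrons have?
5.0994 eV

Using Einstein's photoelectric equation: KE_max = hf - φ

First, calculate the photon energy:
E_photon = hf = (6.626×10⁻³⁴ J·s)(2.089e+15 Hz)
E_photon = 8.6394 eV

Then, the maximum kinetic energy:
KE_max = E_photon - φ = 8.6394 eV - 3.54 eV = 5.0994 eV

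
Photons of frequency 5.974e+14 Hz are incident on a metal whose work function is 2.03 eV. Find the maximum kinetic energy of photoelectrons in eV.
0.4406 eV

Using Einstein's photoelectric equation: KE_max = hf - φ

First, calculate the photon energy:
E_photon = hf = (6.626×10⁻³⁴ J·s)(5.974e+14 Hz)
E_photon = 2.4706 eV

Then, the maximum kinetic energy:
KE_max = E_photon - φ = 2.4706 eV - 2.03 eV = 0.4406 eV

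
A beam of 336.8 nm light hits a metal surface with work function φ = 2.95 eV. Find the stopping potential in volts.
0.7312 V

The stopping potential V_s satisfies: eV_s = KE_max

First, find KE_max using Einstein's equation:
E_photon = hc/λ = 3.6812 eV
KE_max = E_photon - φ = 3.6812 - 2.95 = 0.7312 eV

Since eV_s = KE_max:
V_s = KE_max/e = 0.7312 V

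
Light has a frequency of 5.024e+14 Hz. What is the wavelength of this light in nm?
596.72 nm

Using the wave equation: c = fλ

Solving for wavelength:
λ = c/f = (3×10⁸ m/s) / (5.024e+14 Hz)
λ = 596.72 nm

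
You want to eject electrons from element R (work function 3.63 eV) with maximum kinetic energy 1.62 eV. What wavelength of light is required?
236.16 nm

From Einstein's equation: KE_max = hc/λ - φ

Rearranging for λ:
hc/λ = KE_max + φ
λ = hc/(KE_max + φ)

Required photon energy:
E_photon = KE_max + φ = 1.62 + 3.63 = 5.25 eV

Required wavelength:
λ = hc/E_photon = (6.626×10⁻³⁴)(3×10⁸) / (5.25 × 1.602×10⁻¹⁹)
λ = 236.16 nm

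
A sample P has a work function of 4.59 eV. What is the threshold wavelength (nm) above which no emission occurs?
270.12 nm

The threshold wavelength is when the photon energy equals the work function:
hc/λ₀ = φ

Solving for λ₀:
λ₀ = hc/φ = (6.626×10⁻³⁴ J·s)(3×10⁸ m/s) / (4.59 eV × 1.602×10⁻¹⁹ J/eV)
λ₀ = 270.12 nm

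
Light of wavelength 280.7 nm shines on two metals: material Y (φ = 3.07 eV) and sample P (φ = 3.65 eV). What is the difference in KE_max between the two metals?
0.5800 eV

Using KE_max = hc/λ - φ for each metal:

Photon energy: E = hc/λ = 4.4170 eV

For material Y (φ₁ = 3.07 eV):
KE₁ = E - φ₁ = 4.4170 - 3.07 = 1.3470 eV

For sample P (φ₂ = 3.65 eV):
KE₂ = E - φ₂ = 4.4170 - 3.65 = 0.7670 eV

Difference:
ΔKE = KE₁ - KE₂ = 1.3470 - 0.7670 = 0.5800 eV

Note: The difference equals the difference in work functions: 3.65 - 3.07 = 0.58 eV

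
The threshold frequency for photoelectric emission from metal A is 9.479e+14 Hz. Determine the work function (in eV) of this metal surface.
3.92 eV

At the threshold frequency, photon energy equals work function:
φ = hf₀

Calculating:
φ = (6.626×10⁻³⁴ J·s)(9.479e+14 Hz)
φ = 3.92 eV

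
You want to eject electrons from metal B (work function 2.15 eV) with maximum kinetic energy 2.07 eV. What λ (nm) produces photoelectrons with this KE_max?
293.80 nm

From Einstein's equation: KE_max = hc/λ - φ

Rearranging for λ:
hc/λ = KE_max + φ
λ = hc/(KE_max + φ)

Required photon energy:
E_photon = KE_max + φ = 2.07 + 2.15 = 4.22 eV

Required wavelength:
λ = hc/E_photon = (6.626×10⁻³⁴)(3×10⁸) / (4.22 × 1.602×10⁻¹⁹)
λ = 293.80 nm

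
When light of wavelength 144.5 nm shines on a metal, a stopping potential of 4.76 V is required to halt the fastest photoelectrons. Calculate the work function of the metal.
3.82 eV

The stopping potential gives the maximum kinetic energy: KE_max = eV_s = 4.76 eV

From Einstein's photoelectric equation: KE_max = hc/λ - φ
Rearranging: φ = hc/λ - KE_max

Calculate photon energy:
E_photon = hc/λ = (6.626×10⁻³⁴ J·s)(3×10⁸ m/s) / (144.5×10⁻⁹ m) = 8.5802 eV

Therefore:
φ = 8.5802 - 4.76 = 3.82 eV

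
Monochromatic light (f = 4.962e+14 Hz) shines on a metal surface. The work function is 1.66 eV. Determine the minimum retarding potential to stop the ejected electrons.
0.3921 V

The stopping potential V_s satisfies: eV_s = KE_max

First, find KE_max using Einstein's equation:
E_photon = hf = (6.626×10⁻³⁴ J·s)(4.962e+14 Hz) = 2.0521 eV
KE_max = E_photon - φ = 2.0521 - 1.66 = 0.3921 eV

Since eV_s = KE_max:
V_s = KE_max/e = 0.3921 V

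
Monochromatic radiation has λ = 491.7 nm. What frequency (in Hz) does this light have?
6.0971e+14 Hz

Using the wave equation: c = fλ

Solving for frequency:
f = c/λ = (3×10⁸ m/s) / (491.7×10⁻⁹ m)
f = 6.0971e+14 Hz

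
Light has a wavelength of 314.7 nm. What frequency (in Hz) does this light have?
9.5263e+14 Hz

Using the wave equation: c = fλ

Solving for frequency:
f = c/λ = (3×10⁸ m/s) / (314.7×10⁻⁹ m)
f = 9.5263e+14 Hz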